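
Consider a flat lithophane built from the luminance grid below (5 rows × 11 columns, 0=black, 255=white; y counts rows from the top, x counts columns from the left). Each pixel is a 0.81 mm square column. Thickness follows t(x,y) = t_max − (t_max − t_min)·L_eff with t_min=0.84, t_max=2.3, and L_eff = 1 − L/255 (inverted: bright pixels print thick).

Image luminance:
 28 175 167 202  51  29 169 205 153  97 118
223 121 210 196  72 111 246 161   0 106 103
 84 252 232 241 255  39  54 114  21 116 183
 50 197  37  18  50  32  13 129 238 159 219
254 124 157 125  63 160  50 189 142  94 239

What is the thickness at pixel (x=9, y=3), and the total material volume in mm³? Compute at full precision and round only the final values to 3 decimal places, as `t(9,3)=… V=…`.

t(9,3)=1.750 V=57.633

span = t_max - t_min = 2.3 - 0.84 = 1.460
L(9,3) = 159, L_eff = 1 - 159/255 = 0.376471 (inverted)
t(9,3) = 2.3 - 1.460·0.376471 = 1.750
Σt over all 5·11 pixels = 1119979/12750 ≈ 87.8414902
V = pitch²·Σt = 0.81²·1119979/12750 = 57.633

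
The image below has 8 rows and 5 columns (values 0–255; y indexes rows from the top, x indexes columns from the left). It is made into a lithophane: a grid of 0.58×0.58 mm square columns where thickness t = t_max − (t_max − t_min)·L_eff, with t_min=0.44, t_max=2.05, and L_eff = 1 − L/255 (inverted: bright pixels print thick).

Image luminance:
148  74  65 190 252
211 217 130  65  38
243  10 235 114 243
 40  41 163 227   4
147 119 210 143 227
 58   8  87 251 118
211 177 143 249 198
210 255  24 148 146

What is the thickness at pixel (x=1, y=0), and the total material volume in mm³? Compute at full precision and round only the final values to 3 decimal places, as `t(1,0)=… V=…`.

span = t_max - t_min = 2.05 - 0.44 = 1.610
L(1,0) = 74, L_eff = 1 - 74/255 = 0.709804 (inverted)
t(1,0) = 2.05 - 1.610·0.709804 = 0.907
Σt over all 8·5 pixels = 1388879/25500 ≈ 54.4658431
V = pitch²·Σt = 0.58²·1388879/25500 = 18.322

t(1,0)=0.907 V=18.322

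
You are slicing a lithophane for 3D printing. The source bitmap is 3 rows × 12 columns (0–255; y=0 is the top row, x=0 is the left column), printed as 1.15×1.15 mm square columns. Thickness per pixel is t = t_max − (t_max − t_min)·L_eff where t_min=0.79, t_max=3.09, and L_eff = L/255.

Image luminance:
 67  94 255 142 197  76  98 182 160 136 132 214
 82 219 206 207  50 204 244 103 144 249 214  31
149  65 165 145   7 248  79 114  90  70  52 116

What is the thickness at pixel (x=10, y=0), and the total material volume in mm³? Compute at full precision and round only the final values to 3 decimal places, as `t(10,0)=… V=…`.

t(10,0)=1.899 V=87.401

span = t_max - t_min = 3.09 - 0.79 = 2.300
L(10,0) = 132, L_eff = 132/255 = 0.517647
t(10,0) = 3.09 - 2.300·0.517647 = 1.899
Σt over all 3·12 pixels = 84262/1275 ≈ 66.0878431
V = pitch²·Σt = 1.15²·84262/1275 = 87.401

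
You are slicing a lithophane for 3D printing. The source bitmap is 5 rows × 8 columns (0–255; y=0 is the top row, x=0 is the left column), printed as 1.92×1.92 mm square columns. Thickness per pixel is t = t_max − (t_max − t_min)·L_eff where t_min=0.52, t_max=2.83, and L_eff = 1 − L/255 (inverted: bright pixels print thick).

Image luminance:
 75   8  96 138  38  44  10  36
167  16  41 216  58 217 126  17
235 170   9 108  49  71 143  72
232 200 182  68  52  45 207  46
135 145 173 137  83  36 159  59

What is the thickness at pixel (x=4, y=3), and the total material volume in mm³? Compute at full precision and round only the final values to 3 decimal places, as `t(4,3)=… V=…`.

t(4,3)=0.991 V=214.229

span = t_max - t_min = 2.83 - 0.52 = 2.310
L(4,3) = 52, L_eff = 1 - 52/255 = 0.796078 (inverted)
t(4,3) = 2.83 - 2.310·0.796078 = 0.991
Σt over all 5·8 pixels = 493963/8500 ≈ 58.1132941
V = pitch²·Σt = 1.92²·493963/8500 = 214.229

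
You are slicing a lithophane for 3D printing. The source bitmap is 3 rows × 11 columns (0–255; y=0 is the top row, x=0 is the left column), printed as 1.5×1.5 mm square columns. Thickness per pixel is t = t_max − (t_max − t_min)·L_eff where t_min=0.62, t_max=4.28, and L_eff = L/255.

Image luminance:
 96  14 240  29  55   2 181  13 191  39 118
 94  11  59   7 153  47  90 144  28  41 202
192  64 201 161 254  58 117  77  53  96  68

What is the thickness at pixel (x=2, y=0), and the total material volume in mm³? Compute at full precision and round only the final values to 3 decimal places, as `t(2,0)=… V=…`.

span = t_max - t_min = 4.28 - 0.62 = 3.660
L(2,0) = 240, L_eff = 240/255 = 0.941176
t(2,0) = 4.28 - 3.660·0.941176 = 0.835
Σt over all 3·11 pixels = 3243/34 ≈ 95.3823529
V = pitch²·Σt = 1.5²·3243/34 = 214.610

t(2,0)=0.835 V=214.610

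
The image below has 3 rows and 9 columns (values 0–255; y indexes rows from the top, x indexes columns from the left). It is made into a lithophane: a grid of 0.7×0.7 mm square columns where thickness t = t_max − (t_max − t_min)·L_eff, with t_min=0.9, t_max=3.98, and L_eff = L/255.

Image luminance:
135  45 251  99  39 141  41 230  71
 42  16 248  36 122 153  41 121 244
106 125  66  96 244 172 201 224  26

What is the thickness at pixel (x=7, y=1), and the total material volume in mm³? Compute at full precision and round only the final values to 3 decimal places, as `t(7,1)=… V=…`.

span = t_max - t_min = 3.98 - 0.9 = 3.080
L(7,1) = 121, L_eff = 121/255 = 0.474510
t(7,1) = 3.98 - 3.080·0.474510 = 2.519
Σt over all 3·9 pixels = 34261/510 ≈ 67.1784314
V = pitch²·Σt = 0.7²·34261/510 = 32.917

t(7,1)=2.519 V=32.917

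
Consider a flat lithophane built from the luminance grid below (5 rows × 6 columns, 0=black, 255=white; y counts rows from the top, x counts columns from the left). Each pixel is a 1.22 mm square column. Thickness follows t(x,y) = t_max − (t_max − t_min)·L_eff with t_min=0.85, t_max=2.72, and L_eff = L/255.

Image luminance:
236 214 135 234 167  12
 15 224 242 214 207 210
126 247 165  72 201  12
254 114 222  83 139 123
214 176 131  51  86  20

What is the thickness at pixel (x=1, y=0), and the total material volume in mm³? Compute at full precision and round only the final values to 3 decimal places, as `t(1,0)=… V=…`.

t(1,0)=1.151 V=71.834

span = t_max - t_min = 2.72 - 0.85 = 1.870
L(1,0) = 214, L_eff = 214/255 = 0.839216
t(1,0) = 2.72 - 1.870·0.839216 = 1.151
Σt over all 5·6 pixels = 36197/750 ≈ 48.2626667
V = pitch²·Σt = 1.22²·36197/750 = 71.834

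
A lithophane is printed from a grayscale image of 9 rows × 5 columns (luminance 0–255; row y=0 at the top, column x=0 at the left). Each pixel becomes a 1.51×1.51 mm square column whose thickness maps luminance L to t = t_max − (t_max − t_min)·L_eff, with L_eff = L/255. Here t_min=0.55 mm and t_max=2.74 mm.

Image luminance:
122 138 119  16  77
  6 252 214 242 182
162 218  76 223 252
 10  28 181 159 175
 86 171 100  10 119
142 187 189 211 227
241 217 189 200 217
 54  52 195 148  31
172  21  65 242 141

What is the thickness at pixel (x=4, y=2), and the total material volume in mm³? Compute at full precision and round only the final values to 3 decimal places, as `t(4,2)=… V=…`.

t(4,2)=0.576 V=154.264

span = t_max - t_min = 2.74 - 0.55 = 2.190
L(4,2) = 252, L_eff = 252/255 = 0.988235
t(4,2) = 2.74 - 2.190·0.988235 = 0.576
Σt over all 9·5 pixels = 575083/8500 ≈ 67.6568235
V = pitch²·Σt = 1.51²·575083/8500 = 154.264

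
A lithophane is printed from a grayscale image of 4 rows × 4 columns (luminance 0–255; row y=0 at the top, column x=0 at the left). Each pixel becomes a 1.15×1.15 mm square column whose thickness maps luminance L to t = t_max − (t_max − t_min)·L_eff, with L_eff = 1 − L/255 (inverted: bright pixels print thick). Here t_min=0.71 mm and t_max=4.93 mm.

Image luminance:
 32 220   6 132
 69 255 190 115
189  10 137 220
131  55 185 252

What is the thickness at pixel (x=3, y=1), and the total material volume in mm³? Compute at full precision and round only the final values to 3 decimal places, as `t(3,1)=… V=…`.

span = t_max - t_min = 4.93 - 0.71 = 4.220
L(3,1) = 115, L_eff = 1 - 115/255 = 0.549020 (inverted)
t(3,1) = 4.93 - 4.220·0.549020 = 2.613
Σt over all 4·4 pixels = 304309/6375 ≈ 47.7347451
V = pitch²·Σt = 1.15²·304309/6375 = 63.129

t(3,1)=2.613 V=63.129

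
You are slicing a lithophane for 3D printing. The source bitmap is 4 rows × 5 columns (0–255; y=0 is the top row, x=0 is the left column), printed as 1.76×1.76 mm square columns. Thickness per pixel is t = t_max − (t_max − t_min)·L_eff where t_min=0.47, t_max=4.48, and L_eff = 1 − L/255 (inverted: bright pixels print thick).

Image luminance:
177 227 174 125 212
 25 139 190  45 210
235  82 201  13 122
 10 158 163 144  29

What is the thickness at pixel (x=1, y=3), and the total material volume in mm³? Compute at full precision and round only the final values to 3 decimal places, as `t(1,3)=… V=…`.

span = t_max - t_min = 4.48 - 0.47 = 4.010
L(1,3) = 158, L_eff = 1 - 158/255 = 0.380392 (inverted)
t(1,3) = 4.48 - 4.010·0.380392 = 2.955
Σt over all 4·5 pixels = 1314781/25500 ≈ 51.5600392
V = pitch²·Σt = 1.76²·1314781/25500 = 159.712

t(1,3)=2.955 V=159.712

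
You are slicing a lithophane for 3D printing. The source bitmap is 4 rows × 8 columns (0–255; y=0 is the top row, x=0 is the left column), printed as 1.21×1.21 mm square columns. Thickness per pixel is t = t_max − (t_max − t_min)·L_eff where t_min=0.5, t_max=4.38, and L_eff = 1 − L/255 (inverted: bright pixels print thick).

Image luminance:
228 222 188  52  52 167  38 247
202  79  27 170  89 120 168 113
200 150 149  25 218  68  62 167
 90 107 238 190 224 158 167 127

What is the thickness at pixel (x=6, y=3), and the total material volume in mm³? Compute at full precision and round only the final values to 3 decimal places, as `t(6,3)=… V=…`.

t(6,3)=3.041 V=123.718

span = t_max - t_min = 4.38 - 0.5 = 3.880
L(6,3) = 167, L_eff = 1 - 167/255 = 0.345098 (inverted)
t(6,3) = 4.38 - 3.880·0.345098 = 3.041
Σt over all 4·8 pixels = 538694/6375 ≈ 84.5010196
V = pitch²·Σt = 1.21²·538694/6375 = 123.718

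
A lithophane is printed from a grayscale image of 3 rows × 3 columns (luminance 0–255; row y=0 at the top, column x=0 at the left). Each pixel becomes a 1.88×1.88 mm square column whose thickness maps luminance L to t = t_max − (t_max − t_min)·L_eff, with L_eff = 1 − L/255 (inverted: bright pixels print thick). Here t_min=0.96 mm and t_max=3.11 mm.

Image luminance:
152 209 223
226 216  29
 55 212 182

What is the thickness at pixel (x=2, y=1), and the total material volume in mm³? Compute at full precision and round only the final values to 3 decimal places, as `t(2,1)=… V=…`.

span = t_max - t_min = 3.11 - 0.96 = 2.150
L(2,1) = 29, L_eff = 1 - 29/255 = 0.886275 (inverted)
t(2,1) = 3.11 - 2.150·0.886275 = 1.205
Σt over all 3·3 pixels = 27184/1275 ≈ 21.3207843
V = pitch²·Σt = 1.88²·27184/1275 = 75.356

t(2,1)=1.205 V=75.356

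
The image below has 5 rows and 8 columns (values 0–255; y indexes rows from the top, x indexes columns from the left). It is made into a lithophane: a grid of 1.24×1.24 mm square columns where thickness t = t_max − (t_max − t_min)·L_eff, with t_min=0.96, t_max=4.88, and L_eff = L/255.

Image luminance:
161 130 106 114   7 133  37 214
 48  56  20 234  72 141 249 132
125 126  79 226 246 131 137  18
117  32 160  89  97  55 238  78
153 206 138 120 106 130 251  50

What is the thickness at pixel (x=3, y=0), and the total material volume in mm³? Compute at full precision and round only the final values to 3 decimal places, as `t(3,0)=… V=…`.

span = t_max - t_min = 4.88 - 0.96 = 3.920
L(3,0) = 114, L_eff = 114/255 = 0.447059
t(3,0) = 4.88 - 3.920·0.447059 = 3.128
Σt over all 5·8 pixels = 252708/2125 ≈ 118.9214118
V = pitch²·Σt = 1.24²·252708/2125 = 182.854

t(3,0)=3.128 V=182.854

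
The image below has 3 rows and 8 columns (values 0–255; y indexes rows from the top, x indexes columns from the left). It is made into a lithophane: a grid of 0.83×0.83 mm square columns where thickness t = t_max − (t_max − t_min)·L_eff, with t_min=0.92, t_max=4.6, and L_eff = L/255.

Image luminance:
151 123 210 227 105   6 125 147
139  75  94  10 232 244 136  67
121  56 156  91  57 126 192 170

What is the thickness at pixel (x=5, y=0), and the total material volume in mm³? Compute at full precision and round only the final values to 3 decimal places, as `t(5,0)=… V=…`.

t(5,0)=4.513 V=45.633

span = t_max - t_min = 4.6 - 0.92 = 3.680
L(5,0) = 6, L_eff = 6/255 = 0.023529
t(5,0) = 4.6 - 3.680·0.023529 = 4.513
Σt over all 3·8 pixels = 66.24
V = pitch²·Σt = 0.83²·66.24 = 45.633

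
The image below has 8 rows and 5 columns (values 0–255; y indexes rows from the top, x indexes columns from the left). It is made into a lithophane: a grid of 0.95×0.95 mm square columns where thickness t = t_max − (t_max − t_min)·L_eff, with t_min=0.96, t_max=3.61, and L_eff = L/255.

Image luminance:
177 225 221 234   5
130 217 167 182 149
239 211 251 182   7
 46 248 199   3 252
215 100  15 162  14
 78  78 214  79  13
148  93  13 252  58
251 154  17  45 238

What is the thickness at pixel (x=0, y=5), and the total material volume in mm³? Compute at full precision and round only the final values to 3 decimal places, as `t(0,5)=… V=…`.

span = t_max - t_min = 3.61 - 0.96 = 2.650
L(0,5) = 78, L_eff = 78/255 = 0.305882
t(0,5) = 3.61 - 2.650·0.305882 = 2.799
Σt over all 8·5 pixels = 220297/2550 ≈ 86.3909804
V = pitch²·Σt = 0.95²·220297/2550 = 77.968

t(0,5)=2.799 V=77.968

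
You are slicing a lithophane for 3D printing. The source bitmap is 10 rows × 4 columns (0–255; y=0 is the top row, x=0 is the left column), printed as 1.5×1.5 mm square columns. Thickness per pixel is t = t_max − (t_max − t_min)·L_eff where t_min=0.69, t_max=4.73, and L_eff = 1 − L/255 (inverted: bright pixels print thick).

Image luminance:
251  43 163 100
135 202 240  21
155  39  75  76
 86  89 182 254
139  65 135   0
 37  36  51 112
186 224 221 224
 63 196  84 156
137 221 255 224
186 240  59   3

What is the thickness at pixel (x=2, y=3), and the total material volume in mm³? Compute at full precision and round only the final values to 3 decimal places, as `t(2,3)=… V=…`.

t(2,3)=3.573 V=253.346

span = t_max - t_min = 4.73 - 0.69 = 4.040
L(2,3) = 182, L_eff = 1 - 182/255 = 0.286275 (inverted)
t(2,3) = 4.73 - 4.040·0.286275 = 3.573
Σt over all 10·4 pixels = 143563/1275 ≈ 112.5984314
V = pitch²·Σt = 1.5²·143563/1275 = 253.346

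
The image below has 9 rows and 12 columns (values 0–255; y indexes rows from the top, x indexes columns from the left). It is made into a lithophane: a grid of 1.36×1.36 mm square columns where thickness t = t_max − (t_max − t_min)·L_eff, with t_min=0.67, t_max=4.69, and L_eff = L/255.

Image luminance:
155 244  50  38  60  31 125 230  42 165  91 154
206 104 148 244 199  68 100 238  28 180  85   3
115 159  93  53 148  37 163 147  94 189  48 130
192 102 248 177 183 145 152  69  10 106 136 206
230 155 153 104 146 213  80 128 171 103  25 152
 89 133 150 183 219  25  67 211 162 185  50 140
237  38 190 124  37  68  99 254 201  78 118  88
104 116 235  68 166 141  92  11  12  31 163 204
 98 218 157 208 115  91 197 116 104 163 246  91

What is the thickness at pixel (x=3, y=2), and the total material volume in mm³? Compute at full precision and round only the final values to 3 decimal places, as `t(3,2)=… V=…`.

span = t_max - t_min = 4.69 - 0.67 = 4.020
L(3,2) = 53, L_eff = 53/255 = 0.207843
t(3,2) = 4.69 - 4.020·0.207843 = 3.854
Σt over all 9·12 pixels = 1211829/4250 ≈ 285.1362353
V = pitch²·Σt = 1.36²·1211829/4250 = 527.388

t(3,2)=3.854 V=527.388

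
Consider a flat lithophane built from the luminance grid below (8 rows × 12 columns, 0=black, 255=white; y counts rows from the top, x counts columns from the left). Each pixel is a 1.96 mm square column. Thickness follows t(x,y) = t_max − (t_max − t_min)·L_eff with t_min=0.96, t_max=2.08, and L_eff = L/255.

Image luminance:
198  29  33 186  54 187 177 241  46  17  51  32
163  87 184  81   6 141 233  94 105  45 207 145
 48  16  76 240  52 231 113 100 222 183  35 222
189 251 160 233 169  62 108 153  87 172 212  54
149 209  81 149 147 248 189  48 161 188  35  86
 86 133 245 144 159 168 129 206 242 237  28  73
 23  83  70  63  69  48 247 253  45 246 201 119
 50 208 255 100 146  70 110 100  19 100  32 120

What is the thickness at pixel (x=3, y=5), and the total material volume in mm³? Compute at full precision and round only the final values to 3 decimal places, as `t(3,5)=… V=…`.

span = t_max - t_min = 2.08 - 0.96 = 1.120
L(3,5) = 144, L_eff = 144/255 = 0.564706
t(3,5) = 2.08 - 1.120·0.564706 = 1.448
Σt over all 8·12 pixels = 308148/2125 ≈ 145.0108235
V = pitch²·Σt = 1.96²·308148/2125 = 557.074

t(3,5)=1.448 V=557.074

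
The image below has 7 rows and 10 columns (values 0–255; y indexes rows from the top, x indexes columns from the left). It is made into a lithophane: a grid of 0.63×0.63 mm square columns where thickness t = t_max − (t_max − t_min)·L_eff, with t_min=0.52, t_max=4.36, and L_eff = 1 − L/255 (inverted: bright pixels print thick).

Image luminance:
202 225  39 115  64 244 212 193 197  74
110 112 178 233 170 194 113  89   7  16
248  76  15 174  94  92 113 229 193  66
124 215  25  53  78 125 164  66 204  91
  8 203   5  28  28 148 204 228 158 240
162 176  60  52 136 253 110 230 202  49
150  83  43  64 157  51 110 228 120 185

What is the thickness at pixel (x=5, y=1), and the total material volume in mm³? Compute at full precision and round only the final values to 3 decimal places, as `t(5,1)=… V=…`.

span = t_max - t_min = 4.36 - 0.52 = 3.840
L(5,1) = 194, L_eff = 1 - 194/255 = 0.239216 (inverted)
t(5,1) = 4.36 - 3.840·0.239216 = 3.441
Σt over all 7·10 pixels = 368646/2125 ≈ 173.4804706
V = pitch²·Σt = 0.63²·368646/2125 = 68.854

t(5,1)=3.441 V=68.854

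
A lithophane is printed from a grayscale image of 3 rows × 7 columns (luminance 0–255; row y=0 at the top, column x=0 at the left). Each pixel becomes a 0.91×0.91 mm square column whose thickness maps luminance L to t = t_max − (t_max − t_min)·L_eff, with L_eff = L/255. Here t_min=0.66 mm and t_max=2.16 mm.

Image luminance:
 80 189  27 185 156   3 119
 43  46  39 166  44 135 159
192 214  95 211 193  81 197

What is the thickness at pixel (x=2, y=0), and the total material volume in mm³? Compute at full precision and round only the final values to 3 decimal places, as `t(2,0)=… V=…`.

t(2,0)=2.001 V=25.024

span = t_max - t_min = 2.16 - 0.66 = 1.500
L(2,0) = 27, L_eff = 27/255 = 0.105882
t(2,0) = 2.16 - 1.500·0.105882 = 2.001
Σt over all 3·7 pixels = 12843/425 ≈ 30.2188235
V = pitch²·Σt = 0.91²·12843/425 = 25.024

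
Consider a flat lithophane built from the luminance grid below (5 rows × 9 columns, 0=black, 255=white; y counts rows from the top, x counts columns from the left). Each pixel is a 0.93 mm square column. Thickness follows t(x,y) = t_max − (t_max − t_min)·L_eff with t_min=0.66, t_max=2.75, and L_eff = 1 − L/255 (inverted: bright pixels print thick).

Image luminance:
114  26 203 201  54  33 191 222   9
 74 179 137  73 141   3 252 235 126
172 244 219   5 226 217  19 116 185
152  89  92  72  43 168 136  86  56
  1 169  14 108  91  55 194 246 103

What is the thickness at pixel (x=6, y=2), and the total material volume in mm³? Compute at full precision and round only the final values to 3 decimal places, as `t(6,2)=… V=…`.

span = t_max - t_min = 2.75 - 0.66 = 2.090
L(6,2) = 19, L_eff = 1 - 19/255 = 0.925490 (inverted)
t(6,2) = 2.75 - 2.090·0.925490 = 0.816
Σt over all 5·9 pixels = 1917509/25500 ≈ 75.1964314
V = pitch²·Σt = 0.93²·1917509/25500 = 65.037

t(6,2)=0.816 V=65.037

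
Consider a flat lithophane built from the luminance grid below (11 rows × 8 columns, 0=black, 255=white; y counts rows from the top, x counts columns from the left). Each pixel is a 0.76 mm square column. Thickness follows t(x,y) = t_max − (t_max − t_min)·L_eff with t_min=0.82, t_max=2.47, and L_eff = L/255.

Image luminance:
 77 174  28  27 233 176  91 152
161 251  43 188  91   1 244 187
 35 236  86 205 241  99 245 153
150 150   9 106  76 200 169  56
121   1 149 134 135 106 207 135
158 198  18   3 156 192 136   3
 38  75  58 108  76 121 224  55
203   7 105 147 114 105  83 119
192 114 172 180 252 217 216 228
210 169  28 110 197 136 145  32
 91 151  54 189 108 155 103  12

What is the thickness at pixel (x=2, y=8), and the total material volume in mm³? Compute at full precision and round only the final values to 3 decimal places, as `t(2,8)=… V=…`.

span = t_max - t_min = 2.47 - 0.82 = 1.650
L(2,8) = 172, L_eff = 172/255 = 0.674510
t(2,8) = 2.47 - 1.650·0.674510 = 1.357
Σt over all 11·8 pixels = 245311/1700 ≈ 144.3005882
V = pitch²·Σt = 0.76²·245311/1700 = 83.348

t(2,8)=1.357 V=83.348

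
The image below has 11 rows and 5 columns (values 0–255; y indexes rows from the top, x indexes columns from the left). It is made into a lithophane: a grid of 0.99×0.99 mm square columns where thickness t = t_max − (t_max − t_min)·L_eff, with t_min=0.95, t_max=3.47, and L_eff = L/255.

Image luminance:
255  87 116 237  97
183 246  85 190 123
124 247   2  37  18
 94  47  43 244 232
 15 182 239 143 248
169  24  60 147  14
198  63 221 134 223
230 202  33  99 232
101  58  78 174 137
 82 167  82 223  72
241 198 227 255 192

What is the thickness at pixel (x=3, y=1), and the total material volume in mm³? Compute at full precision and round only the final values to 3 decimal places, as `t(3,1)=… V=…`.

t(3,1)=1.592 V=110.826

span = t_max - t_min = 3.47 - 0.95 = 2.520
L(3,1) = 190, L_eff = 190/255 = 0.745098
t(3,1) = 3.47 - 2.520·0.745098 = 1.592
Σt over all 11·5 pixels = 192229/1700 ≈ 113.0758824
V = pitch²·Σt = 0.99²·192229/1700 = 110.826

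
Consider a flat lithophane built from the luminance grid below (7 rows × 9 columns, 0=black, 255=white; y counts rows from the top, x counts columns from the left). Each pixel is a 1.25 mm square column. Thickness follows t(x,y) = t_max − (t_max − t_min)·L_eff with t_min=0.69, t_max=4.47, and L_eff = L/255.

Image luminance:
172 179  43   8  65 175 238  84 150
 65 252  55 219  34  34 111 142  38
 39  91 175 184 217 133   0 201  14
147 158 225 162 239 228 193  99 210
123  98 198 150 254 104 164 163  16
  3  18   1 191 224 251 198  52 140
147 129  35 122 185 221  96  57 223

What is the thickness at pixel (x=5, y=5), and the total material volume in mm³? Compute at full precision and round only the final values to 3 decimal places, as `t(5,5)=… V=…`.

t(5,5)=0.749 V=246.800

span = t_max - t_min = 4.47 - 0.69 = 3.780
L(5,5) = 251, L_eff = 251/255 = 0.984314
t(5,5) = 4.47 - 3.780·0.984314 = 0.749
Σt over all 7·9 pixels = 1342593/8500 ≈ 157.9521176
V = pitch²·Σt = 1.25²·1342593/8500 = 246.800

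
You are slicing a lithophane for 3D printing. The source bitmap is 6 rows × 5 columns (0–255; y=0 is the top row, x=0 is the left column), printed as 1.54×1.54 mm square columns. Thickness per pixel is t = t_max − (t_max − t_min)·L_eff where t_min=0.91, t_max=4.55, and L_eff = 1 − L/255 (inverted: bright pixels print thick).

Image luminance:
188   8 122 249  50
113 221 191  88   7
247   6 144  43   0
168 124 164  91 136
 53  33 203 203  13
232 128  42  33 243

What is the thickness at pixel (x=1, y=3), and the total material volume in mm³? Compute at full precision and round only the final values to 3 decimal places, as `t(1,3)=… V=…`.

span = t_max - t_min = 4.55 - 0.91 = 3.640
L(1,3) = 124, L_eff = 1 - 124/255 = 0.513725 (inverted)
t(1,3) = 4.55 - 3.640·0.513725 = 2.680
Σt over all 6·5 pixels = 330967/4250 ≈ 77.8745882
V = pitch²·Σt = 1.54²·330967/4250 = 184.687

t(1,3)=2.680 V=184.687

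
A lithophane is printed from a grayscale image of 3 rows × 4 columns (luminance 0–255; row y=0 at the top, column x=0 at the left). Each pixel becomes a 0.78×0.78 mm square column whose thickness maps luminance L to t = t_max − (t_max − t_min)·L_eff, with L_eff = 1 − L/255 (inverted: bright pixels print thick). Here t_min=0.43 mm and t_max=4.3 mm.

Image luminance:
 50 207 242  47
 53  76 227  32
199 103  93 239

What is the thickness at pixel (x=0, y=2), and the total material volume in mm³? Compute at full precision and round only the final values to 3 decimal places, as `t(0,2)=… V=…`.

span = t_max - t_min = 4.3 - 0.43 = 3.870
L(0,2) = 199, L_eff = 1 - 199/255 = 0.219608 (inverted)
t(0,2) = 4.3 - 3.870·0.219608 = 3.450
Σt over all 3·4 pixels = 61533/2125 ≈ 28.9567059
V = pitch²·Σt = 0.78²·61533/2125 = 17.617

t(0,2)=3.450 V=17.617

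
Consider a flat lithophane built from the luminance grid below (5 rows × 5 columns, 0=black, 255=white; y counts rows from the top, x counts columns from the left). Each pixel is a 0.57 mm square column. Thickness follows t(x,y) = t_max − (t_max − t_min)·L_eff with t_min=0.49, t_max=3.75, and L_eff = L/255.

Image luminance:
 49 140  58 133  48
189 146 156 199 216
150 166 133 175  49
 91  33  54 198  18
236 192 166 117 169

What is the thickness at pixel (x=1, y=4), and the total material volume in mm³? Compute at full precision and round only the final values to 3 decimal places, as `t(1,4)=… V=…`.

span = t_max - t_min = 3.75 - 0.49 = 3.260
L(1,4) = 192, L_eff = 192/255 = 0.752941
t(1,4) = 3.75 - 3.260·0.752941 = 1.295
Σt over all 5·5 pixels = 77707/1500 ≈ 51.8046667
V = pitch²·Σt = 0.57²·77707/1500 = 16.831

t(1,4)=1.295 V=16.831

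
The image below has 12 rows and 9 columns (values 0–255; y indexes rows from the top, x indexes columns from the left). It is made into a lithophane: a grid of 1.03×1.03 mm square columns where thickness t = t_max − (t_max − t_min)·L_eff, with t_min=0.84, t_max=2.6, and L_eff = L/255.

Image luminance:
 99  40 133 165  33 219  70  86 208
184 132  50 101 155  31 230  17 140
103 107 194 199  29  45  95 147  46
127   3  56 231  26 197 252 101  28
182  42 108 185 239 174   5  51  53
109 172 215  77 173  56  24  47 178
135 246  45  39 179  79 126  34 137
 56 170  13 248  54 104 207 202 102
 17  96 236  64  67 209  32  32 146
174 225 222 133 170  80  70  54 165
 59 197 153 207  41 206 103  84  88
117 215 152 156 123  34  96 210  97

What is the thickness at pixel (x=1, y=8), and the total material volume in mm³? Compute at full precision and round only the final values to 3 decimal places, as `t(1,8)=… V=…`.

span = t_max - t_min = 2.6 - 0.84 = 1.760
L(1,8) = 96, L_eff = 96/255 = 0.376471
t(1,8) = 2.6 - 1.760·0.376471 = 1.937
Σt over all 12·9 pixels = 48944/255 ≈ 191.9372549
V = pitch²·Σt = 1.03²·48944/255 = 203.626

t(1,8)=1.937 V=203.626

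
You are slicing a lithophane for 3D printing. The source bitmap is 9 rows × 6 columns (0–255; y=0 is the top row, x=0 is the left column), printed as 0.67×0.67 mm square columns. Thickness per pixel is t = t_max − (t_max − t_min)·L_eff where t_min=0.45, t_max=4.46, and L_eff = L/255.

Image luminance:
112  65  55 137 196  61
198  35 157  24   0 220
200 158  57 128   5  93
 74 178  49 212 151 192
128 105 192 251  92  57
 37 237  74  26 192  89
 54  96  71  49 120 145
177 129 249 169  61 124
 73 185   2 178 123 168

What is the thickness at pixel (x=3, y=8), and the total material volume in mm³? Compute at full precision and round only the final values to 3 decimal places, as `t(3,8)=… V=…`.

span = t_max - t_min = 4.46 - 0.45 = 4.010
L(3,8) = 178, L_eff = 178/255 = 0.698039
t(3,8) = 4.46 - 4.010·0.698039 = 1.661
Σt over all 9·6 pixels = 357101/2550 ≈ 140.0396078
V = pitch²·Σt = 0.67²·357101/2550 = 62.864

t(3,8)=1.661 V=62.864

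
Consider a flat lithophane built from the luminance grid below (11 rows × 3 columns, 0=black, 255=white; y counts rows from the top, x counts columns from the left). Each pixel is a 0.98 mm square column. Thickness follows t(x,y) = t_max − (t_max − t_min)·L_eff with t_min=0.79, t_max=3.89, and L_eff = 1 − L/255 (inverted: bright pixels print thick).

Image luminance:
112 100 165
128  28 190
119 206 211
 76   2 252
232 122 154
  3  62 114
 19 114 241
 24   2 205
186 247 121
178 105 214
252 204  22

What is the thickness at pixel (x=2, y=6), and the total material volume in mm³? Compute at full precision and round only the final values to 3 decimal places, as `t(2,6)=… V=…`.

span = t_max - t_min = 3.89 - 0.79 = 3.100
L(2,6) = 241, L_eff = 1 - 241/255 = 0.054902 (inverted)
t(2,6) = 3.89 - 3.100·0.054902 = 3.720
Σt over all 11·3 pixels = 135459/1700 ≈ 79.6817647
V = pitch²·Σt = 0.98²·135459/1700 = 76.526

t(2,6)=3.720 V=76.526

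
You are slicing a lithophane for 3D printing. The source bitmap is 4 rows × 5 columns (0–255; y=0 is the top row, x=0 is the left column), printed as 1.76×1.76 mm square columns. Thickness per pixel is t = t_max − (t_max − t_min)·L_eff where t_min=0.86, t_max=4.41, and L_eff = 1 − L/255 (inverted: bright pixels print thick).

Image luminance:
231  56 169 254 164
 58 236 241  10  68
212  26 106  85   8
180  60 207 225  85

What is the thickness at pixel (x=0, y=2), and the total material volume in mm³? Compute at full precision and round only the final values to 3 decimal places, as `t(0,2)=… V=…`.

span = t_max - t_min = 4.41 - 0.86 = 3.550
L(0,2) = 212, L_eff = 1 - 212/255 = 0.168627 (inverted)
t(0,2) = 4.41 - 3.550·0.168627 = 3.811
Σt over all 4·5 pixels = 278071/5100 ≈ 54.5237255
V = pitch²·Σt = 1.76²·278071/5100 = 168.893

t(0,2)=3.811 V=168.893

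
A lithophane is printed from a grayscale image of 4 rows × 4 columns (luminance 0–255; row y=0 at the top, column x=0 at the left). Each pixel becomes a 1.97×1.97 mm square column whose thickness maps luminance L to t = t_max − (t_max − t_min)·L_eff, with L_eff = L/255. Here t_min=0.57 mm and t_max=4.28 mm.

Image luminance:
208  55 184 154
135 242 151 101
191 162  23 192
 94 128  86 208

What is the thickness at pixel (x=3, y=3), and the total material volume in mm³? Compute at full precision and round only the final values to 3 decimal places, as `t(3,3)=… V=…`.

span = t_max - t_min = 4.28 - 0.57 = 3.710
L(3,3) = 208, L_eff = 208/255 = 0.815686
t(3,3) = 4.28 - 3.710·0.815686 = 1.254
Σt over all 4·4 pixels = 443873/12750 ≈ 34.8135686
V = pitch²·Σt = 1.97²·443873/12750 = 135.108

t(3,3)=1.254 V=135.108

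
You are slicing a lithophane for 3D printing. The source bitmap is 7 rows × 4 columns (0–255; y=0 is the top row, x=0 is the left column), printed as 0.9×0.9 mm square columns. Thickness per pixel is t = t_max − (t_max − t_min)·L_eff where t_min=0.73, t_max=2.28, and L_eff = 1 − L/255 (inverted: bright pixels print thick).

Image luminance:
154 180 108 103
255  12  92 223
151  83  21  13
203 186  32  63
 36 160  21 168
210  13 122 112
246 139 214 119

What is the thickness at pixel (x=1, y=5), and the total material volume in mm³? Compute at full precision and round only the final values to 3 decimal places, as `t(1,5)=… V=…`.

span = t_max - t_min = 2.28 - 0.73 = 1.550
L(1,5) = 13, L_eff = 1 - 13/255 = 0.949020 (inverted)
t(1,5) = 2.28 - 1.550·0.949020 = 0.809
Σt over all 7·4 pixels = 210853/5100 ≈ 41.3437255
V = pitch²·Σt = 0.9²·210853/5100 = 33.488

t(1,5)=0.809 V=33.488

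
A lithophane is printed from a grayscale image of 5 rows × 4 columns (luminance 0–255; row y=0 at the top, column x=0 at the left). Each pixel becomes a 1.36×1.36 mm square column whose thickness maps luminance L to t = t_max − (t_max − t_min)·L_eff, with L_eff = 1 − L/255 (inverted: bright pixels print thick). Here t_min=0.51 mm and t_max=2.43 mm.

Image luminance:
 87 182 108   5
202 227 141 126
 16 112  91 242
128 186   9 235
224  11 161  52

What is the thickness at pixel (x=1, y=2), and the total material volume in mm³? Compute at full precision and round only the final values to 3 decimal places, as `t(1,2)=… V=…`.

span = t_max - t_min = 2.43 - 0.51 = 1.920
L(1,2) = 112, L_eff = 1 - 112/255 = 0.560784 (inverted)
t(1,2) = 2.43 - 1.920·0.560784 = 1.353
Σt over all 5·4 pixels = 12479/425 ≈ 29.3623529
V = pitch²·Σt = 1.36²·12479/425 = 54.309

t(1,2)=1.353 V=54.309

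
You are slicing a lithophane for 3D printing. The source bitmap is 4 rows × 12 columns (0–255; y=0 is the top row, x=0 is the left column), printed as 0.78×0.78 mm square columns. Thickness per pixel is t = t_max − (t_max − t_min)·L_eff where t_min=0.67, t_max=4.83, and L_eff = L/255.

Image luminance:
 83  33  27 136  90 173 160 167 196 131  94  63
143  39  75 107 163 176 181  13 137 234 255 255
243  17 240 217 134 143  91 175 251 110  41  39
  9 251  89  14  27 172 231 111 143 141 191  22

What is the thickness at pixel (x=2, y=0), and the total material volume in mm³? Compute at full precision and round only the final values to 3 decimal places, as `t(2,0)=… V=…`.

span = t_max - t_min = 4.83 - 0.67 = 4.160
L(2,0) = 27, L_eff = 27/255 = 0.105882
t(2,0) = 4.83 - 4.160·0.105882 = 4.390
Σt over all 4·12 pixels = 829748/6375 ≈ 130.1565490
V = pitch²·Σt = 0.78²·829748/6375 = 79.187

t(2,0)=4.390 V=79.187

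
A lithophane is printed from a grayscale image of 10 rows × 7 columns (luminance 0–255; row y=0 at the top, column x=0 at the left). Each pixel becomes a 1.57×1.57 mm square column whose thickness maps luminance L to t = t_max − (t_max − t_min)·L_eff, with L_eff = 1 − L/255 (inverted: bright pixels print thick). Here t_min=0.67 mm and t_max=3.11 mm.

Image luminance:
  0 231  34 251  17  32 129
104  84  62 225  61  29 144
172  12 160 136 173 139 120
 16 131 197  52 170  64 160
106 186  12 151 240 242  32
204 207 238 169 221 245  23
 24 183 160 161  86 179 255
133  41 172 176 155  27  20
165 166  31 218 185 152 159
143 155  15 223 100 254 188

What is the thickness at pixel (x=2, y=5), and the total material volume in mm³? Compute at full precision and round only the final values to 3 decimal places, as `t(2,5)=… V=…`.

span = t_max - t_min = 3.11 - 0.67 = 2.440
L(2,5) = 238, L_eff = 1 - 238/255 = 0.066667 (inverted)
t(2,5) = 3.11 - 2.440·0.066667 = 2.947
Σt over all 10·7 pixels = 1733429/12750 ≈ 135.9552157
V = pitch²·Σt = 1.57²·1733429/12750 = 335.116

t(2,5)=2.947 V=335.116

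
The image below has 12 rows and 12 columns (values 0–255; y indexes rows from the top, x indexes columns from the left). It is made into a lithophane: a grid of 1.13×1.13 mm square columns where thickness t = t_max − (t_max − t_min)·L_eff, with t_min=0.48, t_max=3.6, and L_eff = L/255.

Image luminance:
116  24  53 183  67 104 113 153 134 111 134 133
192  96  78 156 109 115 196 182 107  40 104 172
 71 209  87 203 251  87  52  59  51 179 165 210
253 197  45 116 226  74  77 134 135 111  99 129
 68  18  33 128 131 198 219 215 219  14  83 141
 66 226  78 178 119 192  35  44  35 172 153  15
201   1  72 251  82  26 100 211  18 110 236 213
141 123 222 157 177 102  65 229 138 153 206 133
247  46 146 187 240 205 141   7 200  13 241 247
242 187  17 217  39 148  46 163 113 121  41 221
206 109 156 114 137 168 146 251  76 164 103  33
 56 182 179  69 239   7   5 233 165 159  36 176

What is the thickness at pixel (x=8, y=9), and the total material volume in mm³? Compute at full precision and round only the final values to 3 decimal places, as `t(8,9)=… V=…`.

t(8,9)=2.217 V=366.931

span = t_max - t_min = 3.6 - 0.48 = 3.120
L(8,9) = 113, L_eff = 113/255 = 0.443137
t(8,9) = 3.6 - 3.120·0.443137 = 2.217
Σt over all 12·12 pixels = 610642/2125 ≈ 287.3609412
V = pitch²·Σt = 1.13²·610642/2125 = 366.931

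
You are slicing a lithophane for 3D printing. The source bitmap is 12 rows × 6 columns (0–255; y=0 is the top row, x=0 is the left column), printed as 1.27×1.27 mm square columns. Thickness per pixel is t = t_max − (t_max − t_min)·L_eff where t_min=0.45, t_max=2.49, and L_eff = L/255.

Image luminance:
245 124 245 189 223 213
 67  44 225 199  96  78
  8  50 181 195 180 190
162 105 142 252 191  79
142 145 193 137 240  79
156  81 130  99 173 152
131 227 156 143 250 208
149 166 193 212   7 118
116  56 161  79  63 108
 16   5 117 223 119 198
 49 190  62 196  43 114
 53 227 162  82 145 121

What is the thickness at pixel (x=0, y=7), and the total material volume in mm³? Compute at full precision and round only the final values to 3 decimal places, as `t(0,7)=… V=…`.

t(0,7)=1.298 V=159.161

span = t_max - t_min = 2.49 - 0.45 = 2.040
L(0,7) = 149, L_eff = 149/255 = 0.584314
t(0,7) = 2.49 - 2.040·0.584314 = 1.298
Σt over all 12·6 pixels = 98.68
V = pitch²·Σt = 1.27²·98.68 = 159.161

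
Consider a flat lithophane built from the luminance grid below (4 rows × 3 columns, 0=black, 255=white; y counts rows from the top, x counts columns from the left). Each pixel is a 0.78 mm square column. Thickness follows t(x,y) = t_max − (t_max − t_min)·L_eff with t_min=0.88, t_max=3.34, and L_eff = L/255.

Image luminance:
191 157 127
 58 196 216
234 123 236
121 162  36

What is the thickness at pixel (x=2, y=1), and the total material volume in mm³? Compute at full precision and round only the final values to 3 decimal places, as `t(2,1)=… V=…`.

t(2,1)=1.256 V=13.485

span = t_max - t_min = 3.34 - 0.88 = 2.460
L(2,1) = 216, L_eff = 216/255 = 0.847059
t(2,1) = 3.34 - 2.460·0.847059 = 1.256
Σt over all 4·3 pixels = 94203/4250 ≈ 22.1654118
V = pitch²·Σt = 0.78²·94203/4250 = 13.485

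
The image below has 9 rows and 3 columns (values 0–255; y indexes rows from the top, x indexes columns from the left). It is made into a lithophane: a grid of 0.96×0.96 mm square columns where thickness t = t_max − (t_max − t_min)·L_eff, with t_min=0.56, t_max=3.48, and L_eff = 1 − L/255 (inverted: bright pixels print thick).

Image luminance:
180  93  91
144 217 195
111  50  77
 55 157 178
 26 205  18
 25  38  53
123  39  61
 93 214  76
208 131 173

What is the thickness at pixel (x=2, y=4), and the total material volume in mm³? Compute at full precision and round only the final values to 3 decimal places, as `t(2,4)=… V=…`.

span = t_max - t_min = 3.48 - 0.56 = 2.920
L(2,4) = 18, L_eff = 1 - 18/255 = 0.929412 (inverted)
t(2,4) = 3.48 - 2.920·0.929412 = 0.766
Σt over all 9·3 pixels = 317653/6375 ≈ 49.8279216
V = pitch²·Σt = 0.96²·317653/6375 = 45.921

t(2,4)=0.766 V=45.921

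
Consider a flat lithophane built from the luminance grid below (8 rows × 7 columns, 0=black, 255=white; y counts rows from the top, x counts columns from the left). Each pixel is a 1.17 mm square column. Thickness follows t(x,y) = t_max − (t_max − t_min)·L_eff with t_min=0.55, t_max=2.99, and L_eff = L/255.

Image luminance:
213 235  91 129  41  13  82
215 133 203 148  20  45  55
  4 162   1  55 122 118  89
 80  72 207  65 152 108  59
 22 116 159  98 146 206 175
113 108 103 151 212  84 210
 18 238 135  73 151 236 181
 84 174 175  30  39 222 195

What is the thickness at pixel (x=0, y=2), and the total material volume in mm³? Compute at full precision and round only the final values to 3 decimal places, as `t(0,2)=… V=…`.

t(0,2)=2.952 V=140.519

span = t_max - t_min = 2.99 - 0.55 = 2.440
L(0,2) = 4, L_eff = 4/255 = 0.015686
t(0,2) = 2.99 - 2.440·0.015686 = 2.952
Σt over all 8·7 pixels = 218133/2125 ≈ 102.6508235
V = pitch²·Σt = 1.17²·218133/2125 = 140.519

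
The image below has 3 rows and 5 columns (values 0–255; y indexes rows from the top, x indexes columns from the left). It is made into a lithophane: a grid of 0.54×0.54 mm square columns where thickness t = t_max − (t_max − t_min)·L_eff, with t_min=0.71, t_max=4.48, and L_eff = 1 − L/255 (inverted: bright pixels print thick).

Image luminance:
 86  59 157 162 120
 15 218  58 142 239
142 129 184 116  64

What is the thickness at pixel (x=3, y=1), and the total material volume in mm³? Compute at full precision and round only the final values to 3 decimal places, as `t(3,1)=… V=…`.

t(3,1)=2.809 V=11.258

span = t_max - t_min = 4.48 - 0.71 = 3.770
L(3,1) = 142, L_eff = 1 - 142/255 = 0.443137 (inverted)
t(3,1) = 4.48 - 3.770·0.443137 = 2.809
Σt over all 3·5 pixels = 492241/12750 ≈ 38.6071373
V = pitch²·Σt = 0.54²·492241/12750 = 11.258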